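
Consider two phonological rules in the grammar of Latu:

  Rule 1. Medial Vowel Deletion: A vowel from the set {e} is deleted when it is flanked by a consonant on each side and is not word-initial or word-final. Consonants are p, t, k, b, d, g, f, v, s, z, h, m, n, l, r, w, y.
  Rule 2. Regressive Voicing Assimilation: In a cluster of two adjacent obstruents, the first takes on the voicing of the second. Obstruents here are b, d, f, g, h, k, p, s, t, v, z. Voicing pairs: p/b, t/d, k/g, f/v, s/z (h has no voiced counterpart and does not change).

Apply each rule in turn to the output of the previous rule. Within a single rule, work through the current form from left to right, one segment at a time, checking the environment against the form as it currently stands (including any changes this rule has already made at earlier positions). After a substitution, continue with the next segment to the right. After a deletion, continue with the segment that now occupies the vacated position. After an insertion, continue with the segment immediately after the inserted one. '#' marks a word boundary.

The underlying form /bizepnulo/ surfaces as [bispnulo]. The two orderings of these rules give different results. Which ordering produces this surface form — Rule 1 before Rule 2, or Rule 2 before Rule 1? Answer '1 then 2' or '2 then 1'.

1 then 2

Order 1 then 2:
  1 Medial Vowel Deletion: [bizepnulo] → [bizpnulo]
  2 Regressive Voicing Assimilation: [bizpnulo] → [bispnulo]
  result: [bispnulo]
Order 2 then 1:
  2 Regressive Voicing Assimilation: no change — [bizepnulo]
  1 Medial Vowel Deletion: [bizepnulo] → [bizpnulo]
  result: [bizpnulo]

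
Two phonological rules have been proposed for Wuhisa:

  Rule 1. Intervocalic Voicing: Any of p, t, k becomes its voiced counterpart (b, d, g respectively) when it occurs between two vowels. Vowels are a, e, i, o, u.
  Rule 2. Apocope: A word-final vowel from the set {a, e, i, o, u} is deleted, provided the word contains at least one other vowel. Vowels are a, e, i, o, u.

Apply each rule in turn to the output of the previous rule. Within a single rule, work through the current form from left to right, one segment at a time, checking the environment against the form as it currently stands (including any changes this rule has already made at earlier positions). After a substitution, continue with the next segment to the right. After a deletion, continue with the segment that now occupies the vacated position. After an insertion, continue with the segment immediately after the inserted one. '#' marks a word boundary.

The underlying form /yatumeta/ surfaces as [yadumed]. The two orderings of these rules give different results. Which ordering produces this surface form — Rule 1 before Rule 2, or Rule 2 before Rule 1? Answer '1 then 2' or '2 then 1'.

Order 1 then 2:
  1 Intervocalic Voicing: [yatumeta] → [yadumeda]
  2 Apocope: [yadumeda] → [yadumed]
  result: [yadumed]
Order 2 then 1:
  2 Apocope: [yatumeta] → [yatumet]
  1 Intervocalic Voicing: [yatumet] → [yadumet]
  result: [yadumet]

1 then 2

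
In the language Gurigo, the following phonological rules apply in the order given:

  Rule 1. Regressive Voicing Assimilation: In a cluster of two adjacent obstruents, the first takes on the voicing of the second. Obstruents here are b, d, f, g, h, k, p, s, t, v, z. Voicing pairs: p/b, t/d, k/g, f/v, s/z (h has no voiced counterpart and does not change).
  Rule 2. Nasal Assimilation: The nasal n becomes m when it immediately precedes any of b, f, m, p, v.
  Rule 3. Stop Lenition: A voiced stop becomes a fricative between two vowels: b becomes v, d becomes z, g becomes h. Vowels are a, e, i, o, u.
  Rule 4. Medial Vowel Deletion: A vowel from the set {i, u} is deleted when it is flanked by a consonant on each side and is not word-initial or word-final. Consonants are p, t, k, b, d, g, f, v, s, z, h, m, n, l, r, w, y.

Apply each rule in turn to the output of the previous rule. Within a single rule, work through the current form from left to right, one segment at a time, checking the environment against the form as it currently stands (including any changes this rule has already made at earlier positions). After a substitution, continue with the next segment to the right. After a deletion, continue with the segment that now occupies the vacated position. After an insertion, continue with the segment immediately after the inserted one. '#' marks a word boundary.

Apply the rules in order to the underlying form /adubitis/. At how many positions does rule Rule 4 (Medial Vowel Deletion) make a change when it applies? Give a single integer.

Rule 1 Regressive Voicing Assimilation: no change — [adubitis]
Rule 2 Nasal Assimilation: no change — [adubitis]
Rule 3 Stop Lenition: [adubitis] → [azuvitis]
Rule 4 Medial Vowel Deletion: [azuvitis] → [azvts]
Rule Rule 4 changed 3 position(s).

3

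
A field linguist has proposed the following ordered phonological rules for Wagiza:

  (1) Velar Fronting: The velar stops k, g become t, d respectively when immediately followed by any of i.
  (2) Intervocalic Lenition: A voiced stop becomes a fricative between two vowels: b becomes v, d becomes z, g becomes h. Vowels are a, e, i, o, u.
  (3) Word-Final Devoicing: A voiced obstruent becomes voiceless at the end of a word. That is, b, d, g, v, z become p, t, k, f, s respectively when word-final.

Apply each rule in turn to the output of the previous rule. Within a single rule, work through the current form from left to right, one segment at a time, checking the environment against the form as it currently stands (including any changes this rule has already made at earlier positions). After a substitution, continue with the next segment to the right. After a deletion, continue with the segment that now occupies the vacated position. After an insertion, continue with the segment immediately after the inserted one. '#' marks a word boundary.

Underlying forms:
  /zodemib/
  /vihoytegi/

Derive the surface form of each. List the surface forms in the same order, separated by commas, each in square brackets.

[zozemip], [vihoytezi]

/zodemib/:
  (1) Velar Fronting: no change — [zodemib]
  (2) Intervocalic Lenition: [zodemib] → [zozemib]
  (3) Word-Final Devoicing: [zozemib] → [zozemip]
/vihoytegi/:
  (1) Velar Fronting: [vihoytegi] → [vihoytedi]
  (2) Intervocalic Lenition: [vihoytedi] → [vihoytezi]
  (3) Word-Final Devoicing: no change — [vihoytezi]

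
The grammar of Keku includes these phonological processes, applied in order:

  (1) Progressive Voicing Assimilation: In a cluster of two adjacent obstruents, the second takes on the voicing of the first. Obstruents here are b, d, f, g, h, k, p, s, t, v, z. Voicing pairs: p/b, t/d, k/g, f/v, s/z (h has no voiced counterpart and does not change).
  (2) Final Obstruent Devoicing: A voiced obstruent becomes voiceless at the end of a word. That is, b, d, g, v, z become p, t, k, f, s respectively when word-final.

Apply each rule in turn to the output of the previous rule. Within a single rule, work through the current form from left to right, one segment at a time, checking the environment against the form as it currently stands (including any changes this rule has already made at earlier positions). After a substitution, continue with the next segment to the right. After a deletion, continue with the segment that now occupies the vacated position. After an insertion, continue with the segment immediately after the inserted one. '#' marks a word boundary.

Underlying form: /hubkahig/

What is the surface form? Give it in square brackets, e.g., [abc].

[hubgahik]

(1) Progressive Voicing Assimilation: [hubkahig] → [hubgahig]
(2) Final Obstruent Devoicing: [hubgahig] → [hubgahik]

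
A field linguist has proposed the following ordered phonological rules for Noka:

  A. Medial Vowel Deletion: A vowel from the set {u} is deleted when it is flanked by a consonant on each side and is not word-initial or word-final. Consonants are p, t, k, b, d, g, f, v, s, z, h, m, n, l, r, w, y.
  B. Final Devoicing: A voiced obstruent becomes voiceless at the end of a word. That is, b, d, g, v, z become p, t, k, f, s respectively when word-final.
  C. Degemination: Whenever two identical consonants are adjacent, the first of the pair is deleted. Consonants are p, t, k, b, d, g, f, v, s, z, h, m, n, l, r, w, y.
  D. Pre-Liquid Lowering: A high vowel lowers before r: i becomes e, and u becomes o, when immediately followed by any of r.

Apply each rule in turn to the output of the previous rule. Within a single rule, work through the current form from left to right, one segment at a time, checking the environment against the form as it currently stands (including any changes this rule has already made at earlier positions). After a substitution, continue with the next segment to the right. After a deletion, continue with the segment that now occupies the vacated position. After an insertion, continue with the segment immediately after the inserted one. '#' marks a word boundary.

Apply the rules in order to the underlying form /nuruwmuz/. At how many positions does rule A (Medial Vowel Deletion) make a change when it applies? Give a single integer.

A Medial Vowel Deletion: [nuruwmuz] → [nrwmz]
B Final Devoicing: [nrwmz] → [nrwms]
C Degemination: no change — [nrwms]
D Pre-Liquid Lowering: no change — [nrwms]
Rule A changed 3 position(s).

3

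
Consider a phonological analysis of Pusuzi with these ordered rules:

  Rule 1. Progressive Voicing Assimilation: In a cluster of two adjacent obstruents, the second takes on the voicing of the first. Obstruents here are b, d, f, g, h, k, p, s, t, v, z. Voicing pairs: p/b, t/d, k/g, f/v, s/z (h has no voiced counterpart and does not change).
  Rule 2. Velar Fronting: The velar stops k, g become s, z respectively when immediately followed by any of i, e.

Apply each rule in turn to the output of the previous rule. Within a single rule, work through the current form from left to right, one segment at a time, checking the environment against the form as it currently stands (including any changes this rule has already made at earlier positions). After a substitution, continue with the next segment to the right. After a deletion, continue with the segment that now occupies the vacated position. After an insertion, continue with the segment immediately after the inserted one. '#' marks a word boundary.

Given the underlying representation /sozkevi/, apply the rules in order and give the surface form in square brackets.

Rule 1 Progressive Voicing Assimilation: [sozkevi] → [sozgevi]
Rule 2 Velar Fronting: [sozgevi] → [sozzevi]

[sozzevi]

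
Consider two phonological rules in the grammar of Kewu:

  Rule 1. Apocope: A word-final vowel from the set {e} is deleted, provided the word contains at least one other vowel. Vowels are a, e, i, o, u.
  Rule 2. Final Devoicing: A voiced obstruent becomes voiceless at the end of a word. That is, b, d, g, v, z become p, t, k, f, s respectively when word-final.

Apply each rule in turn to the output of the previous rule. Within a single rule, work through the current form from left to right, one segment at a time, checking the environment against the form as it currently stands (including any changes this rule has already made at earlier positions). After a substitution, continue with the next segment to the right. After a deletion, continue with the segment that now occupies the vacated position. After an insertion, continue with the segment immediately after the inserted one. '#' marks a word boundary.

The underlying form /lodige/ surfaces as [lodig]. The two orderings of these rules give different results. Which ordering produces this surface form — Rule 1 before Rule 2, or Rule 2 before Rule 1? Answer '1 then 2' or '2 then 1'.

2 then 1

Order 1 then 2:
  1 Apocope: [lodige] → [lodig]
  2 Final Devoicing: [lodig] → [lodik]
  result: [lodik]
Order 2 then 1:
  2 Final Devoicing: no change — [lodige]
  1 Apocope: [lodige] → [lodig]
  result: [lodig]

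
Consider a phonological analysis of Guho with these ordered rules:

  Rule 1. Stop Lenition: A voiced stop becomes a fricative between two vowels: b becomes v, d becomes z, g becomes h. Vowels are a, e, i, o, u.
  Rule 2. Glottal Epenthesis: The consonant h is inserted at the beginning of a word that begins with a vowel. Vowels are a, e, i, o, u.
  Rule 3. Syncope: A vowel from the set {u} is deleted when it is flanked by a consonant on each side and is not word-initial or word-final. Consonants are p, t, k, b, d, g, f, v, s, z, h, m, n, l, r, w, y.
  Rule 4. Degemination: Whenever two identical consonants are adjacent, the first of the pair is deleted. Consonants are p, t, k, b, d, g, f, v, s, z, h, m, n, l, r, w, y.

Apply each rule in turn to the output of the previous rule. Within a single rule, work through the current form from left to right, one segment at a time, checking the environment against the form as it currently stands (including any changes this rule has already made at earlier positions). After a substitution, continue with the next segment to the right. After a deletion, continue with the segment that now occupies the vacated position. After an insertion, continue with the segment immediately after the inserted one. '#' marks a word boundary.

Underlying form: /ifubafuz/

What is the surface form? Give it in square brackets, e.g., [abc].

[hifvafz]

Rule 1 Stop Lenition: [ifubafuz] → [ifuvafuz]
Rule 2 Glottal Epenthesis: [ifuvafuz] → [hifuvafuz]
Rule 3 Syncope: [hifuvafuz] → [hifvafz]
Rule 4 Degemination: no change — [hifvafz]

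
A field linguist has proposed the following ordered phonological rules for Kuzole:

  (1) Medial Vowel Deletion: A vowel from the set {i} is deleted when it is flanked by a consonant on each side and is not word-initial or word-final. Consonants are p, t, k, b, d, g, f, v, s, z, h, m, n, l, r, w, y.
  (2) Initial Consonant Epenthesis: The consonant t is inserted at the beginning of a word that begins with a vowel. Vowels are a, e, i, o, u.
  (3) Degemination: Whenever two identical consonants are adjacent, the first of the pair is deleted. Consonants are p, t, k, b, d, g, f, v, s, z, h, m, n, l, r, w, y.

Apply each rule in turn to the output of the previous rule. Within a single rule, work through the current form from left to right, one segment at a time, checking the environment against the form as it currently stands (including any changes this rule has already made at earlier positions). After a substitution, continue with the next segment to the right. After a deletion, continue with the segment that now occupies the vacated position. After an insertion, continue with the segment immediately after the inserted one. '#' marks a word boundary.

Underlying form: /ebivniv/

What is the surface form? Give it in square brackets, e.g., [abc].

[tebvnv]

(1) Medial Vowel Deletion: [ebivniv] → [ebvnv]
(2) Initial Consonant Epenthesis: [ebvnv] → [tebvnv]
(3) Degemination: no change — [tebvnv]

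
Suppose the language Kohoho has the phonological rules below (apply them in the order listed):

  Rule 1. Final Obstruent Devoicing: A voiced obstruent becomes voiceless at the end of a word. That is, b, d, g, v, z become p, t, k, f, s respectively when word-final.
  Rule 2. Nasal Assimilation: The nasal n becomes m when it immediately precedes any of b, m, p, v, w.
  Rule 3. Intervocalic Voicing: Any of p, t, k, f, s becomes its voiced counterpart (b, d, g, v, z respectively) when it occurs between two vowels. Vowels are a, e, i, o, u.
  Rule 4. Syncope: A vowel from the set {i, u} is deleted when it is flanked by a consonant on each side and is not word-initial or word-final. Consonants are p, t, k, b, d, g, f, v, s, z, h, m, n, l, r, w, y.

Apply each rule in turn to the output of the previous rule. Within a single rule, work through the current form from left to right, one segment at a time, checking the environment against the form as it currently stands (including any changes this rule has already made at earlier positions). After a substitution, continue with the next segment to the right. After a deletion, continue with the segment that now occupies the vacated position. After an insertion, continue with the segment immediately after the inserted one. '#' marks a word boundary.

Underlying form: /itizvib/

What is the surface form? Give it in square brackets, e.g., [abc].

Rule 1 Final Obstruent Devoicing: [itizvib] → [itizvip]
Rule 2 Nasal Assimilation: no change — [itizvip]
Rule 3 Intervocalic Voicing: [itizvip] → [idizvip]
Rule 4 Syncope: [idizvip] → [idzvp]

[idzvp]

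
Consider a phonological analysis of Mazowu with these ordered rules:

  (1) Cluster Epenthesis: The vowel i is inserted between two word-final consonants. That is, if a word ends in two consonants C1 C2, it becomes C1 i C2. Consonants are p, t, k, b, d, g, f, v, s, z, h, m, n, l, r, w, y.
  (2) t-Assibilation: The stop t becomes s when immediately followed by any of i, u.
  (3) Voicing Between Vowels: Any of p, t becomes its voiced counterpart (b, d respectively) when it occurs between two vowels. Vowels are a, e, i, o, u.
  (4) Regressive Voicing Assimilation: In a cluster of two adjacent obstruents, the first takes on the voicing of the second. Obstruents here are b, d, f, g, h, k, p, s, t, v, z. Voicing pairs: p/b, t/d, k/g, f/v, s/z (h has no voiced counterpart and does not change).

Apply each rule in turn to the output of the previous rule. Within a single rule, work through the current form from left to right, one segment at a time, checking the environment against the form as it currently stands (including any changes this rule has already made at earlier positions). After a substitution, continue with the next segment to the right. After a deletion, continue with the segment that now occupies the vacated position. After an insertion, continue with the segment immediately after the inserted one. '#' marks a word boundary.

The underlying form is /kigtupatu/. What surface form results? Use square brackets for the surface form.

(1) Cluster Epenthesis: no change — [kigtupatu]
(2) t-Assibilation: [kigtupatu] → [kigsupasu]
(3) Voicing Between Vowels: [kigsupasu] → [kigsubasu]
(4) Regressive Voicing Assimilation: [kigsubasu] → [kiksubasu]

[kiksubasu]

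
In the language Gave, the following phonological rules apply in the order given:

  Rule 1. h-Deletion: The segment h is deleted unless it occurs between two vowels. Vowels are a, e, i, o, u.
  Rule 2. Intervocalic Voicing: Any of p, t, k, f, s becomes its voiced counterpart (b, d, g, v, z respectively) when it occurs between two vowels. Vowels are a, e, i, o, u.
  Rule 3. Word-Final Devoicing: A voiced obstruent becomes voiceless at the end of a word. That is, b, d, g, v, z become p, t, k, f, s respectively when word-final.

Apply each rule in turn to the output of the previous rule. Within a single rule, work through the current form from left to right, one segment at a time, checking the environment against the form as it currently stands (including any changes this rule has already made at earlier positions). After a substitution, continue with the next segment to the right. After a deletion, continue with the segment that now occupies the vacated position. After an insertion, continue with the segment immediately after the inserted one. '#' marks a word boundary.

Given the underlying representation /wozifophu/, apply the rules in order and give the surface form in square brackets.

[wozivobu]

Rule 1 h-Deletion: [wozifophu] → [wozifopu]
Rule 2 Intervocalic Voicing: [wozifopu] → [wozivobu]
Rule 3 Word-Final Devoicing: no change — [wozivobu]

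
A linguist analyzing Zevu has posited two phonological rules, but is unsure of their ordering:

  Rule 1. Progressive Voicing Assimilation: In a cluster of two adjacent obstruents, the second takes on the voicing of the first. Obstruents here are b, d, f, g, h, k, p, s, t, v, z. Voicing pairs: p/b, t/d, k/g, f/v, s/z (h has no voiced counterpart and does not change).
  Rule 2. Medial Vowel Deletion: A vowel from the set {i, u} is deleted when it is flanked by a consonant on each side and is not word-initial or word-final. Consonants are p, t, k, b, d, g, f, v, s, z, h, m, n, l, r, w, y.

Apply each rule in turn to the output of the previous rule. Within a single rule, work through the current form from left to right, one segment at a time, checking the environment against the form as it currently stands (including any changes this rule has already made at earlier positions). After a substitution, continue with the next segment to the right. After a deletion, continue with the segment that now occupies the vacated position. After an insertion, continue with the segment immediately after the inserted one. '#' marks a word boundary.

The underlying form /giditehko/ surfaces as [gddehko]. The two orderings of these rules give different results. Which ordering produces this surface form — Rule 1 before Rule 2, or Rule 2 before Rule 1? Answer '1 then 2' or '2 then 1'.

Order 1 then 2:
  1 Progressive Voicing Assimilation: no change — [giditehko]
  2 Medial Vowel Deletion: [giditehko] → [gdtehko]
  result: [gdtehko]
Order 2 then 1:
  2 Medial Vowel Deletion: [giditehko] → [gdtehko]
  1 Progressive Voicing Assimilation: [gdtehko] → [gddehko]
  result: [gddehko]

2 then 1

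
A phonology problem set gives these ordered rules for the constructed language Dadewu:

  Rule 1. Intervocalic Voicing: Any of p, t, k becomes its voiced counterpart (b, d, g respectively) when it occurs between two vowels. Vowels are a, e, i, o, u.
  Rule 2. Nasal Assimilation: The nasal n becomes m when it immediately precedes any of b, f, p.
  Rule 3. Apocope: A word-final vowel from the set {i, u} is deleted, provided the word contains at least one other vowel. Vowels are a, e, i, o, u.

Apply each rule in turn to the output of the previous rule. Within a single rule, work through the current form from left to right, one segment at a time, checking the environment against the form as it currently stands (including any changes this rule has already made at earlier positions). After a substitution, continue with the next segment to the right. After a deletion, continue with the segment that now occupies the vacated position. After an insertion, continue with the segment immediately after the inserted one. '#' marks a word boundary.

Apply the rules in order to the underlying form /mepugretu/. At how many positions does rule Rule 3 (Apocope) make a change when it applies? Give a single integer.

Rule 1 Intervocalic Voicing: [mepugretu] → [mebugredu]
Rule 2 Nasal Assimilation: no change — [mebugredu]
Rule 3 Apocope: [mebugredu] → [mebugred]
Rule Rule 3 changed 1 position(s).

1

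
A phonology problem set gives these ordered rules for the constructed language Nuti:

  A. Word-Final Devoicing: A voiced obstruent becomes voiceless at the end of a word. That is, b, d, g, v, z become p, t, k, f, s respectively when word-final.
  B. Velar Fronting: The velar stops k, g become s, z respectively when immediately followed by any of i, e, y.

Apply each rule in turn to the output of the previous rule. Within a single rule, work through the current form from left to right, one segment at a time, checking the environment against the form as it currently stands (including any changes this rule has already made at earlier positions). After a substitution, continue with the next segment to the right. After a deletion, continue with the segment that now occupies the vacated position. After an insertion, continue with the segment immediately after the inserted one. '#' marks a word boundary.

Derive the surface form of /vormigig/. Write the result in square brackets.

[vormizik]

A Word-Final Devoicing: [vormigig] → [vormigik]
B Velar Fronting: [vormigik] → [vormizik]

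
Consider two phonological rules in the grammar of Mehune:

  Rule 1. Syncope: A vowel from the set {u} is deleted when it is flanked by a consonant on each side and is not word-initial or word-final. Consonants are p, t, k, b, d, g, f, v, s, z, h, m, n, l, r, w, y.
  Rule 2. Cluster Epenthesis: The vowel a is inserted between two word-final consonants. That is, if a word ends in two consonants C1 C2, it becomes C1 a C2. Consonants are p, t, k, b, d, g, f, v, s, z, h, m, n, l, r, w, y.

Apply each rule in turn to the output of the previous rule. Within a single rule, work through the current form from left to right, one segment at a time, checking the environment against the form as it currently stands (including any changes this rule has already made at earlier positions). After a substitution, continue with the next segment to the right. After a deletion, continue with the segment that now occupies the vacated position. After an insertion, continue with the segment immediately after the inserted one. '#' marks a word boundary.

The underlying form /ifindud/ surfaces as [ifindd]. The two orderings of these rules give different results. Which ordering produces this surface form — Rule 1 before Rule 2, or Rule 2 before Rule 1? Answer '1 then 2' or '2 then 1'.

Order 1 then 2:
  1 Syncope: [ifindud] → [ifindd]
  2 Cluster Epenthesis: [ifindd] → [ifindad]
  result: [ifindad]
Order 2 then 1:
  2 Cluster Epenthesis: no change — [ifindud]
  1 Syncope: [ifindud] → [ifindd]
  result: [ifindd]

2 then 1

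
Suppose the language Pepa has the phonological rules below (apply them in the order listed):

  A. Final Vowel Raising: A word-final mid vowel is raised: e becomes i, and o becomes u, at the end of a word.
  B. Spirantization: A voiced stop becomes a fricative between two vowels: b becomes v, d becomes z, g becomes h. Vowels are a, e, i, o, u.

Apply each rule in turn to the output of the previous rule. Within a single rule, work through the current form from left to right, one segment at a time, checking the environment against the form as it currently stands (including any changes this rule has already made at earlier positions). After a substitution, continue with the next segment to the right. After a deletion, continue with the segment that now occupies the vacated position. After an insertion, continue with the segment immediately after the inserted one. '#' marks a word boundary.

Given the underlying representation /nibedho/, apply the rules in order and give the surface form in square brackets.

[nivedhu]

A Final Vowel Raising: [nibedho] → [nibedhu]
B Spirantization: [nibedhu] → [nivedhu]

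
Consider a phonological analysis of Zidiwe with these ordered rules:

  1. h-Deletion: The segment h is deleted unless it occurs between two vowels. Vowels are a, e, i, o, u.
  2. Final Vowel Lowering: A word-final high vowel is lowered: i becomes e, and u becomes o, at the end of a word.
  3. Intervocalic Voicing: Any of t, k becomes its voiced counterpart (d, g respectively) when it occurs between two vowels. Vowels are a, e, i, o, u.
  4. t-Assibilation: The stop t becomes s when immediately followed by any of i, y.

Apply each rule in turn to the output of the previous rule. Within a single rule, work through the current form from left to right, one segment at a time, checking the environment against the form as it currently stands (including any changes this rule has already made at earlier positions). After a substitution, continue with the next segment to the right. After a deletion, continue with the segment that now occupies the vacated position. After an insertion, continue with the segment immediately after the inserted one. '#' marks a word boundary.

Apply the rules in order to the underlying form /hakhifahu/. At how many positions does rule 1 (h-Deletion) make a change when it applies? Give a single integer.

1 h-Deletion: [hakhifahu] → [akifahu]
2 Final Vowel Lowering: [akifahu] → [akifaho]
3 Intervocalic Voicing: [akifaho] → [agifaho]
4 t-Assibilation: no change — [agifaho]
Rule 1 changed 2 position(s).

2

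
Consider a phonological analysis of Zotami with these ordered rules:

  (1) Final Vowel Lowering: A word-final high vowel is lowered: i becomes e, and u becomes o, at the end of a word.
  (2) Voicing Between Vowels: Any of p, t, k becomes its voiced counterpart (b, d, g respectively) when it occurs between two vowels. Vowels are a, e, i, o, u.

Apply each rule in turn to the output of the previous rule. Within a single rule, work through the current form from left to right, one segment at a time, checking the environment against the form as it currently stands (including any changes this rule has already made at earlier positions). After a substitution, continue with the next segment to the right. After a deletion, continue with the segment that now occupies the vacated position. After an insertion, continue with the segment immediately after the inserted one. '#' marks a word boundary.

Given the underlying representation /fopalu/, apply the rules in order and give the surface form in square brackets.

[fobalo]

(1) Final Vowel Lowering: [fopalu] → [fopalo]
(2) Voicing Between Vowels: [fopalo] → [fobalo]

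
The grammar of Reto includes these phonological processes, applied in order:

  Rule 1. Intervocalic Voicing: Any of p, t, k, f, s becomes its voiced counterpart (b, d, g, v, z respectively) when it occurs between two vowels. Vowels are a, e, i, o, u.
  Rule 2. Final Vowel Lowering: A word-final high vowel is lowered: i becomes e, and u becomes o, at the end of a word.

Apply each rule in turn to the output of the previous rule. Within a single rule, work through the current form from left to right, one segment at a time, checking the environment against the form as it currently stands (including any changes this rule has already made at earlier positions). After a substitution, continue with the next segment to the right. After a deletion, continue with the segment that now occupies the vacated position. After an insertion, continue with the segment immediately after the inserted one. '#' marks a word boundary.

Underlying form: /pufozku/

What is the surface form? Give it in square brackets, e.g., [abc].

Rule 1 Intervocalic Voicing: [pufozku] → [puvozku]
Rule 2 Final Vowel Lowering: [puvozku] → [puvozko]

[puvozko]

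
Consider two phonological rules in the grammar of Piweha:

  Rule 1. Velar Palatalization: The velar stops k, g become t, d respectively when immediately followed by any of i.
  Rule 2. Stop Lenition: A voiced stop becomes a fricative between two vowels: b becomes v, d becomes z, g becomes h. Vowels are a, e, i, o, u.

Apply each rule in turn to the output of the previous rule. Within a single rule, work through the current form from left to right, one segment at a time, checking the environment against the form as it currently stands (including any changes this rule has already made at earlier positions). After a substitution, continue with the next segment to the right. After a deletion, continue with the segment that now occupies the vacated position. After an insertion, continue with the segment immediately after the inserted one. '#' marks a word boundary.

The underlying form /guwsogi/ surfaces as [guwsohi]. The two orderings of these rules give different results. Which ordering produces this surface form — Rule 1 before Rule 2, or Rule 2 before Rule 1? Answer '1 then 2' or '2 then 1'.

2 then 1

Order 1 then 2:
  1 Velar Palatalization: [guwsogi] → [guwsodi]
  2 Stop Lenition: [guwsodi] → [guwsozi]
  result: [guwsozi]
Order 2 then 1:
  2 Stop Lenition: [guwsogi] → [guwsohi]
  1 Velar Palatalization: no change — [guwsohi]
  result: [guwsohi]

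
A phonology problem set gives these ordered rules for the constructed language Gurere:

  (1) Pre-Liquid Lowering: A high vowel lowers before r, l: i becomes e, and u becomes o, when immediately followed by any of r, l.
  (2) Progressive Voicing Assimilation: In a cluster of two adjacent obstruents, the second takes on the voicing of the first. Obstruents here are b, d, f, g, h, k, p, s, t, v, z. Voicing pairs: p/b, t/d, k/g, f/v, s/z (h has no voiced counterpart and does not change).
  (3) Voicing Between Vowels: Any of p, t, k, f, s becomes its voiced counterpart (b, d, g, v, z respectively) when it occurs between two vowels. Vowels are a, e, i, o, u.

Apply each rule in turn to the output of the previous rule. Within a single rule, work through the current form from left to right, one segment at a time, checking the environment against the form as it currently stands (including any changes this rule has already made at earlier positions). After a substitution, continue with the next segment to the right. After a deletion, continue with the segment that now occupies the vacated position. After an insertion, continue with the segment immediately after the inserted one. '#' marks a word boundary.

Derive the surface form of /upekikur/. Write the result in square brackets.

(1) Pre-Liquid Lowering: [upekikur] → [upekikor]
(2) Progressive Voicing Assimilation: no change — [upekikor]
(3) Voicing Between Vowels: [upekikor] → [ubegigor]

[ubegigor]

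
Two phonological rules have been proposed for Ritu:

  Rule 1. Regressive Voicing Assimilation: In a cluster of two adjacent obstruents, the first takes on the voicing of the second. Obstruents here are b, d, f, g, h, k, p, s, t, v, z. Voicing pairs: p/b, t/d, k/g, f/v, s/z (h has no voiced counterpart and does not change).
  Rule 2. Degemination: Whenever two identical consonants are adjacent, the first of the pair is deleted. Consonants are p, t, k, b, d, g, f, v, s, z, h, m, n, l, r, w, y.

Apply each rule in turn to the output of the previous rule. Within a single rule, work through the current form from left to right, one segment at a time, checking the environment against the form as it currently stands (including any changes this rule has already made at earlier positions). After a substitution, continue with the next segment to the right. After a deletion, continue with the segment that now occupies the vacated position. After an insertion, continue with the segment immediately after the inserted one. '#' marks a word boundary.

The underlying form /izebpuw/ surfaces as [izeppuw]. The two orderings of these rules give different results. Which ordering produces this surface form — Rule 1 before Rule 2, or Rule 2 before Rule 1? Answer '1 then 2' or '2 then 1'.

Order 1 then 2:
  1 Regressive Voicing Assimilation: [izebpuw] → [izeppuw]
  2 Degemination: [izeppuw] → [izepuw]
  result: [izepuw]
Order 2 then 1:
  2 Degemination: no change — [izebpuw]
  1 Regressive Voicing Assimilation: [izebpuw] → [izeppuw]
  result: [izeppuw]

2 then 1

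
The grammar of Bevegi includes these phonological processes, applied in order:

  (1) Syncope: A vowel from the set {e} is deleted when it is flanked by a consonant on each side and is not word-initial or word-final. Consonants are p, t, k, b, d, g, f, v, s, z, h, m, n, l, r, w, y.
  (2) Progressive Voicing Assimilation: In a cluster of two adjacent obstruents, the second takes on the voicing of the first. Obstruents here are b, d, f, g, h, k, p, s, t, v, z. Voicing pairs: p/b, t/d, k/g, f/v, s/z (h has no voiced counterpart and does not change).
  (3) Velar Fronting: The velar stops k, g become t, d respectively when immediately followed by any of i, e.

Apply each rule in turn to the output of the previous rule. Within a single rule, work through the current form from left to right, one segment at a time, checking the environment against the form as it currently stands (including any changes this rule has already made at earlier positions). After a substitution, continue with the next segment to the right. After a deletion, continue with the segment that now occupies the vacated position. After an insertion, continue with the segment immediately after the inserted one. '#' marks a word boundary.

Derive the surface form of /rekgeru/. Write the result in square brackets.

(1) Syncope: [rekgeru] → [rkgru]
(2) Progressive Voicing Assimilation: [rkgru] → [rkkru]
(3) Velar Fronting: no change — [rkkru]

[rkkru]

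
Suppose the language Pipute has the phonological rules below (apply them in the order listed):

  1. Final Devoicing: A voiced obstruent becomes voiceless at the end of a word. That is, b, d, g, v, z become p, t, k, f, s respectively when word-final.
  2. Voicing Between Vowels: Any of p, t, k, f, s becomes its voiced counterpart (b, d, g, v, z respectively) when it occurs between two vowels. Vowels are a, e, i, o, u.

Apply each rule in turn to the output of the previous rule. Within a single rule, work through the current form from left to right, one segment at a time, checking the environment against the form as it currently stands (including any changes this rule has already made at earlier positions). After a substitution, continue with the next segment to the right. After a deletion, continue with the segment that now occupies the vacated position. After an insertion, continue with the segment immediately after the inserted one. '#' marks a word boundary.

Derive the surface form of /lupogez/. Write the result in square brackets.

1 Final Devoicing: [lupogez] → [lupoges]
2 Voicing Between Vowels: [lupoges] → [luboges]

[luboges]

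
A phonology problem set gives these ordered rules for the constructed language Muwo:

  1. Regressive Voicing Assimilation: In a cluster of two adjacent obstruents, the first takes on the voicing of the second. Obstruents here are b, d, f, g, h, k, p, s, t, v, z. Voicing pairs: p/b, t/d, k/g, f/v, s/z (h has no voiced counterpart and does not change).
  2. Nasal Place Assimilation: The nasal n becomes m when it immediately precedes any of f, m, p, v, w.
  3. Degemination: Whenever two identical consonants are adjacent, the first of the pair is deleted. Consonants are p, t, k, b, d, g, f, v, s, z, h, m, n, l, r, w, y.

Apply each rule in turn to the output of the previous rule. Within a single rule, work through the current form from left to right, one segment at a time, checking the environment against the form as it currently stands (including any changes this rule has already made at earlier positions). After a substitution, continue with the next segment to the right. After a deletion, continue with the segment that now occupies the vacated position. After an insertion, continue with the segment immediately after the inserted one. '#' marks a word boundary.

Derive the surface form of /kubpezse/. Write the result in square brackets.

[kupese]

1 Regressive Voicing Assimilation: [kubpezse] → [kuppesse]
2 Nasal Place Assimilation: no change — [kuppesse]
3 Degemination: [kuppesse] → [kupese]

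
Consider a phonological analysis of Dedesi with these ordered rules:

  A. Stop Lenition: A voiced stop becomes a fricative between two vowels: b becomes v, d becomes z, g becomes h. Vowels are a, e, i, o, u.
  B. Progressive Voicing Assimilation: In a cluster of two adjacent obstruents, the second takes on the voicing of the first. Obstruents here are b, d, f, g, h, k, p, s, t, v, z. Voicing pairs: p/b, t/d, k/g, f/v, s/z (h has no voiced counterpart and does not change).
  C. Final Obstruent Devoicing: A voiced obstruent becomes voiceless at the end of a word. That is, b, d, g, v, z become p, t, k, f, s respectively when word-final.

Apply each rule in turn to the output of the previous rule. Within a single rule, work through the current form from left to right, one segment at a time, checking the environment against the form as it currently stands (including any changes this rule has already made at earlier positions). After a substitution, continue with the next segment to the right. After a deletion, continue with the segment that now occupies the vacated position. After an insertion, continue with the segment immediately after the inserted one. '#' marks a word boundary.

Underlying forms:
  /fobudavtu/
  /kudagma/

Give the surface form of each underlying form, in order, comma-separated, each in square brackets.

/fobudavtu/:
  A Stop Lenition: [fobudavtu] → [fovuzavtu]
  B Progressive Voicing Assimilation: [fovuzavtu] → [fovuzavdu]
  C Final Obstruent Devoicing: no change — [fovuzavdu]
/kudagma/:
  A Stop Lenition: [kudagma] → [kuzagma]
  B Progressive Voicing Assimilation: no change — [kuzagma]
  C Final Obstruent Devoicing: no change — [kuzagma]

[fovuzavdu], [kuzagma]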